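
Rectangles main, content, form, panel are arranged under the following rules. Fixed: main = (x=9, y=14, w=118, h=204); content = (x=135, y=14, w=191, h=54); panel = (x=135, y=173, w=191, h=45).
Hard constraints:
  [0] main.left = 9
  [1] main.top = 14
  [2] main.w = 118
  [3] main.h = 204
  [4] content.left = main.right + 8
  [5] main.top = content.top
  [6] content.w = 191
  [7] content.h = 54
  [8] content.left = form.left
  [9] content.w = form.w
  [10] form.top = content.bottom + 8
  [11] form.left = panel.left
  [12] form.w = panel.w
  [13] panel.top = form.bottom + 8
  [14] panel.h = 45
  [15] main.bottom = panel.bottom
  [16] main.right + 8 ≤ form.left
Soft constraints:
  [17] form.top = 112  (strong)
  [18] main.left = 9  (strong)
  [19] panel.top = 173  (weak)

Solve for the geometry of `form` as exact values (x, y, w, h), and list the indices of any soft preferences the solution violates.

1. form.x = 135  [content.left = form.left]
2. form.w = 191  [content.w = form.w]
3. form.y = 76  [form.top = content.bottom + 8]
4. form.h = 89  [panel.top = form.bottom + 8]

form = (x=135, y=76, w=191, h=89)
violated soft preferences: 17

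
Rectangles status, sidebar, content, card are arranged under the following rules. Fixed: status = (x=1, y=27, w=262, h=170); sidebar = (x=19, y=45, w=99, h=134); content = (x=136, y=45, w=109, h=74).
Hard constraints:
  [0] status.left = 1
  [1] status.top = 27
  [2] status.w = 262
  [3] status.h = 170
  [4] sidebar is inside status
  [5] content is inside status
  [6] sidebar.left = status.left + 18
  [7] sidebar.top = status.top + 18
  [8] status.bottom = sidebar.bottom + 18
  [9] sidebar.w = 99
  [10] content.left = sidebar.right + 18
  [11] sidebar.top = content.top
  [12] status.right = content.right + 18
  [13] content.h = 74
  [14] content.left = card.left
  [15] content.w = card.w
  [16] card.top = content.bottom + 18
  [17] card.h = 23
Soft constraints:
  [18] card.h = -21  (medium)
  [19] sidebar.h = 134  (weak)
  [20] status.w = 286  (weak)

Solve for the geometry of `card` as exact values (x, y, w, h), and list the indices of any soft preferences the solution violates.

card = (x=136, y=137, w=109, h=23)
violated soft preferences: 18, 20

1. card.x = 136  [content.left = card.left]
2. card.w = 109  [content.w = card.w]
3. card.y = 137  [card.top = content.bottom + 18]
4. card.h = 23  [card.h = 23]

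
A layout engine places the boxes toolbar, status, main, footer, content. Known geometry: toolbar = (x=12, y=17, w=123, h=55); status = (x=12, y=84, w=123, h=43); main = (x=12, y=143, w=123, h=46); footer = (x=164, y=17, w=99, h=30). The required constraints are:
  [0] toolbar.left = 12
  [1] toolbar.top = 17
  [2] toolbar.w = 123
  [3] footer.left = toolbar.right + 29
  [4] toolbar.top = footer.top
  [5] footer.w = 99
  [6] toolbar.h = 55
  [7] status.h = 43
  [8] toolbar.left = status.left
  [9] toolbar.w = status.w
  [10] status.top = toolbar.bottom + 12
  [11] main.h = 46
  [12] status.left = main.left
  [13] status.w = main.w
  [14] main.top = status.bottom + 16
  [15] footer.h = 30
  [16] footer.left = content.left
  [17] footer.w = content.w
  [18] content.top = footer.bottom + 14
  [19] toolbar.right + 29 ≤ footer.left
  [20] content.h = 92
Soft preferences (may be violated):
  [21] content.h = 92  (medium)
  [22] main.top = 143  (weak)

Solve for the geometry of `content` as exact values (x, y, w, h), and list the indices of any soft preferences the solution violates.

1. content.x = 164  [footer.left = content.left]
2. content.w = 99  [footer.w = content.w]
3. content.y = 61  [content.top = footer.bottom + 14]
4. content.h = 92  [content.h = 92]

content = (x=164, y=61, w=99, h=92)
violated soft preferences: none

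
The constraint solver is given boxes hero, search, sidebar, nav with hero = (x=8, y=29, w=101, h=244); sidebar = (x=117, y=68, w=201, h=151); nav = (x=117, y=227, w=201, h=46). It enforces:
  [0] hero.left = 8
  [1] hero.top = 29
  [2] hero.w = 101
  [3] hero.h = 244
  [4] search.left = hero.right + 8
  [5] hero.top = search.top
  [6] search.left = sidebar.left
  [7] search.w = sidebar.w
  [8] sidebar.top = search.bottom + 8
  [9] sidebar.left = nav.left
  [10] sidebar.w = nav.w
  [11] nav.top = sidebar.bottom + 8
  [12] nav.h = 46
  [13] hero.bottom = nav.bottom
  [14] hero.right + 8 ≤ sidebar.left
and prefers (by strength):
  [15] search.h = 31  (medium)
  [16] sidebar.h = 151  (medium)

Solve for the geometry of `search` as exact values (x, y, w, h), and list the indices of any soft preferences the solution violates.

search = (x=117, y=29, w=201, h=31)
violated soft preferences: none

1. search.x = 117  [search.left = hero.right + 8]
2. search.y = 29  [hero.top = search.top]
3. search.w = 201  [search.w = sidebar.w]
4. search.h = 31  [sidebar.top = search.bottom + 8]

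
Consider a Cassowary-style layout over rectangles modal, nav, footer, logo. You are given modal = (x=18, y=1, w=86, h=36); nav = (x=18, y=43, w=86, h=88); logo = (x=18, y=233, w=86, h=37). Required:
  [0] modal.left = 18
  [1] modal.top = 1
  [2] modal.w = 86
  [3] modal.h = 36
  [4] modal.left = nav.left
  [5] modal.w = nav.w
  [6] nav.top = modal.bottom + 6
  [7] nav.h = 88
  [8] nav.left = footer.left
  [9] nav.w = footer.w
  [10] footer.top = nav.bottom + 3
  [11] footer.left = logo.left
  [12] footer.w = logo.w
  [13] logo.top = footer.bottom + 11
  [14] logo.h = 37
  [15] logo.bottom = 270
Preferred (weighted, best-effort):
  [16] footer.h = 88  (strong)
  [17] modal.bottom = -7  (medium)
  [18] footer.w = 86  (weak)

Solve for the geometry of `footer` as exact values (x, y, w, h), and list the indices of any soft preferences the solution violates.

1. footer.x = 18  [nav.left = footer.left]
2. footer.w = 86  [nav.w = footer.w]
3. footer.y = 134  [footer.top = nav.bottom + 3]
4. footer.h = 88  [logo.top = footer.bottom + 11]

footer = (x=18, y=134, w=86, h=88)
violated soft preferences: 17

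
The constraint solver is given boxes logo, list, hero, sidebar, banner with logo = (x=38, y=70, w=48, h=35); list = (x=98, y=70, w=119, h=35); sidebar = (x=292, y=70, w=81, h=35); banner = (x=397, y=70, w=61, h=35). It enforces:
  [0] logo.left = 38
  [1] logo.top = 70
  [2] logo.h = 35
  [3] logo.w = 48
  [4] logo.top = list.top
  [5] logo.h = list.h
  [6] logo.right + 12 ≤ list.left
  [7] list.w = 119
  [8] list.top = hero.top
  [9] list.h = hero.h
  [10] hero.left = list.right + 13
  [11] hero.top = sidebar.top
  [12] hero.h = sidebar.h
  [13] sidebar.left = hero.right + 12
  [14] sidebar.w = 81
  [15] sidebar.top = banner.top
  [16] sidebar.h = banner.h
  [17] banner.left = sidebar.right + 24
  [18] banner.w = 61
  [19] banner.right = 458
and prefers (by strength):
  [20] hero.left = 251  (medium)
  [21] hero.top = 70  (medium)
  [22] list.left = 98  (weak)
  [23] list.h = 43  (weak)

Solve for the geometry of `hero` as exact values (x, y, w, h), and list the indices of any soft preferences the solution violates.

1. hero.y = 70  [list.top = hero.top]
2. hero.h = 35  [list.h = hero.h]
3. hero.x = 230  [hero.left = list.right + 13]
4. hero.w = 50  [sidebar.left = hero.right + 12]

hero = (x=230, y=70, w=50, h=35)
violated soft preferences: 20, 23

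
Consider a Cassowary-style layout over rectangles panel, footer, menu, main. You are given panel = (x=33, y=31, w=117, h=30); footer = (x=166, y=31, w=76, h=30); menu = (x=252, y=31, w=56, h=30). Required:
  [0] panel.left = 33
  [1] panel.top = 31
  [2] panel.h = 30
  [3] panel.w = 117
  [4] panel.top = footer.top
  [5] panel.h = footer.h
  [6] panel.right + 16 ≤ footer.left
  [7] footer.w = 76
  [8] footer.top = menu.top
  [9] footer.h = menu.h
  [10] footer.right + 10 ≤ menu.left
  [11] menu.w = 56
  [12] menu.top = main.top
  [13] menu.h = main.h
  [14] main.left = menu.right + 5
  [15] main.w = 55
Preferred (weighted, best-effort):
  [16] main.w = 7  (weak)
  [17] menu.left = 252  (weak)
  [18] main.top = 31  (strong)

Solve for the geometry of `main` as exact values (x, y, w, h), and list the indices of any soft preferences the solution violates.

1. main.y = 31  [menu.top = main.top]
2. main.h = 30  [menu.h = main.h]
3. main.x = 313  [main.left = menu.right + 5]
4. main.w = 55  [main.w = 55]

main = (x=313, y=31, w=55, h=30)
violated soft preferences: 16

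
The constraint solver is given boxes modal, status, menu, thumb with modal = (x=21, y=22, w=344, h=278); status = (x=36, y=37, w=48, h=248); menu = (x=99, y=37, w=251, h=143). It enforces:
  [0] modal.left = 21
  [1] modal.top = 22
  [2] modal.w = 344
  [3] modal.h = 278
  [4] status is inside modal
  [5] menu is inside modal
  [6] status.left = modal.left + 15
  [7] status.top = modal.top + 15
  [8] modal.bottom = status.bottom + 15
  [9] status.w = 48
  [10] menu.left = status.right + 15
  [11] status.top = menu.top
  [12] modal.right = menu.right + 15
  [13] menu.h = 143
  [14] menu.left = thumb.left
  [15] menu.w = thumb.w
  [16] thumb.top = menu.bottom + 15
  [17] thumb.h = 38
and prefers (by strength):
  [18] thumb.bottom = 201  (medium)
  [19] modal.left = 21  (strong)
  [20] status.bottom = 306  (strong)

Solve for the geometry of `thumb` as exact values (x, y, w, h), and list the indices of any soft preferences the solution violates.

thumb = (x=99, y=195, w=251, h=38)
violated soft preferences: 18, 20

1. thumb.x = 99  [menu.left = thumb.left]
2. thumb.w = 251  [menu.w = thumb.w]
3. thumb.y = 195  [thumb.top = menu.bottom + 15]
4. thumb.h = 38  [thumb.h = 38]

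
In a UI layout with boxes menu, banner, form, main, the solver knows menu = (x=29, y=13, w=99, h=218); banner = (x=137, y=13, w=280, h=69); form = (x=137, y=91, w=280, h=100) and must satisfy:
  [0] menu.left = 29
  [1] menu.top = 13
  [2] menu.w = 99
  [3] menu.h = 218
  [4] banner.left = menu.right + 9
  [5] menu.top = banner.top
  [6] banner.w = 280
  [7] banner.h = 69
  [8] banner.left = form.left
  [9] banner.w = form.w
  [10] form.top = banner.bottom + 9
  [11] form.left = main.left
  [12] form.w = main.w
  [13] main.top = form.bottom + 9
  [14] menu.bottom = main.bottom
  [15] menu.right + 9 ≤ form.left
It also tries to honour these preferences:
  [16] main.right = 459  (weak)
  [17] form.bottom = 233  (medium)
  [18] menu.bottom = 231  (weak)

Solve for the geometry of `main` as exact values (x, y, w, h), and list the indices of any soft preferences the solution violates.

1. main.x = 137  [form.left = main.left]
2. main.w = 280  [form.w = main.w]
3. main.y = 200  [main.top = form.bottom + 9]
4. main.h = 31  [menu.bottom = main.bottom]

main = (x=137, y=200, w=280, h=31)
violated soft preferences: 16, 17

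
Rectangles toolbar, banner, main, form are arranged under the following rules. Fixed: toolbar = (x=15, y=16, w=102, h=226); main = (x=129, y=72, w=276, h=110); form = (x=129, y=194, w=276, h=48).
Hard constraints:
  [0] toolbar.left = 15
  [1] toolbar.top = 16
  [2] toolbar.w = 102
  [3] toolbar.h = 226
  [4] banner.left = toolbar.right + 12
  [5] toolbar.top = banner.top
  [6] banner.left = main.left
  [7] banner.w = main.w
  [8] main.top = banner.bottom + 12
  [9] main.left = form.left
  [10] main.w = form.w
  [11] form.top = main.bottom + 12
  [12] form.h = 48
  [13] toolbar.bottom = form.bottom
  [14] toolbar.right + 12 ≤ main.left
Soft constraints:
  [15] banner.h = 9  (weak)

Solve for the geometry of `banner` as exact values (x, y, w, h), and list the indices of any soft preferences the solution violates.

1. banner.x = 129  [banner.left = toolbar.right + 12]
2. banner.y = 16  [toolbar.top = banner.top]
3. banner.w = 276  [banner.w = main.w]
4. banner.h = 44  [main.top = banner.bottom + 12]

banner = (x=129, y=16, w=276, h=44)
violated soft preferences: 15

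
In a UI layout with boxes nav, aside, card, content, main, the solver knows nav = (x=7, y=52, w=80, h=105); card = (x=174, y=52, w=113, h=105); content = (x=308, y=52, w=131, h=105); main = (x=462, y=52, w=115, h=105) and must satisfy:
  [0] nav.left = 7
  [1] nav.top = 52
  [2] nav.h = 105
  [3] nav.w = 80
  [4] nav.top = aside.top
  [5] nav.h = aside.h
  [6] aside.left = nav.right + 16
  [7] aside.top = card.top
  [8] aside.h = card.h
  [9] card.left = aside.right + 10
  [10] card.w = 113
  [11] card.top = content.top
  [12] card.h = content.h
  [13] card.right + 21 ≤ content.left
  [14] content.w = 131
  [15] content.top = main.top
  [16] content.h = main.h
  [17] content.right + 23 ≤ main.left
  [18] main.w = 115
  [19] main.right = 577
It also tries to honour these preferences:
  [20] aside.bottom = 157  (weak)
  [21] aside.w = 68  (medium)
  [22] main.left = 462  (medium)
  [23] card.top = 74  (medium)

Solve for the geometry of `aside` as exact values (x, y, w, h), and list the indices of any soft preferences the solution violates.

aside = (x=103, y=52, w=61, h=105)
violated soft preferences: 21, 23

1. aside.y = 52  [nav.top = aside.top]
2. aside.h = 105  [nav.h = aside.h]
3. aside.x = 103  [aside.left = nav.right + 16]
4. aside.w = 61  [card.left = aside.right + 10]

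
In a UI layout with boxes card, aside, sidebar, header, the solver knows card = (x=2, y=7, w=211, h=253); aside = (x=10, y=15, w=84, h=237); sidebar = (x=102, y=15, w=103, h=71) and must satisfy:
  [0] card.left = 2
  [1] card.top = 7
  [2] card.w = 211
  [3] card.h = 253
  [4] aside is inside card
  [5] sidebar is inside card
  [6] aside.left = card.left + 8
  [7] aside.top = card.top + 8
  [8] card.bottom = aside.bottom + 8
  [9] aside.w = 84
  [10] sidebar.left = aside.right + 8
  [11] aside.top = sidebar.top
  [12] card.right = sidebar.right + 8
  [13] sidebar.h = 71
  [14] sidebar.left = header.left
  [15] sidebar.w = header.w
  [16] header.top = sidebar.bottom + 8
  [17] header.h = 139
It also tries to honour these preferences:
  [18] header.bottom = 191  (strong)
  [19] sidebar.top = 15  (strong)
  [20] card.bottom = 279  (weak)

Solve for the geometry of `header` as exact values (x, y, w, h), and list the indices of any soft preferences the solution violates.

header = (x=102, y=94, w=103, h=139)
violated soft preferences: 18, 20

1. header.x = 102  [sidebar.left = header.left]
2. header.w = 103  [sidebar.w = header.w]
3. header.y = 94  [header.top = sidebar.bottom + 8]
4. header.h = 139  [header.h = 139]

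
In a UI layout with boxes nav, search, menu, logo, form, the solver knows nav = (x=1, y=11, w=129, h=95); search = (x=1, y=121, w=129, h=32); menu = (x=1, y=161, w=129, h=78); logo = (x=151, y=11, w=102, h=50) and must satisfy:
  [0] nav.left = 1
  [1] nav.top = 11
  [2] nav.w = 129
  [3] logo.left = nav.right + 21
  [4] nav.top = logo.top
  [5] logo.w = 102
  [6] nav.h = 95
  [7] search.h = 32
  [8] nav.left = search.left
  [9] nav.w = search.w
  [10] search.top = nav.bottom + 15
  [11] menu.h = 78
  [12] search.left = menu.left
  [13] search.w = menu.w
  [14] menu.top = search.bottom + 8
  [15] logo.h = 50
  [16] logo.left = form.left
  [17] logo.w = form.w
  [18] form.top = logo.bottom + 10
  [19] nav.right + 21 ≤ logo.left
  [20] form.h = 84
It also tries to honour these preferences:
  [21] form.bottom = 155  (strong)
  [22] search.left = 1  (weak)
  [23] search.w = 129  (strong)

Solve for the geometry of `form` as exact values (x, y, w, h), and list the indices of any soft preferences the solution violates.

1. form.x = 151  [logo.left = form.left]
2. form.w = 102  [logo.w = form.w]
3. form.y = 71  [form.top = logo.bottom + 10]
4. form.h = 84  [form.h = 84]

form = (x=151, y=71, w=102, h=84)
violated soft preferences: none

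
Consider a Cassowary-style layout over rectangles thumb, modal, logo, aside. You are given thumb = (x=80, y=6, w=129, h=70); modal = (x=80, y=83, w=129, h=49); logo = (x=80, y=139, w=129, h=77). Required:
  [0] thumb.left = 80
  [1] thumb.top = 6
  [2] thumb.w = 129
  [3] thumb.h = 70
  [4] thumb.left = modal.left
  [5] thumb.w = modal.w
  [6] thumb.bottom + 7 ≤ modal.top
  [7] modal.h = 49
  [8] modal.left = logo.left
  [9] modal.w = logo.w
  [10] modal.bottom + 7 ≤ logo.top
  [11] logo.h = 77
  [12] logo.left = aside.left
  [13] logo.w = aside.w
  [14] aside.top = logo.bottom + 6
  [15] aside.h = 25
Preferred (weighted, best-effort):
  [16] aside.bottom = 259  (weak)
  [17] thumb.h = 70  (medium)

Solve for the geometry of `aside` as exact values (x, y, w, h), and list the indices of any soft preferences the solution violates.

1. aside.x = 80  [logo.left = aside.left]
2. aside.w = 129  [logo.w = aside.w]
3. aside.y = 222  [aside.top = logo.bottom + 6]
4. aside.h = 25  [aside.h = 25]

aside = (x=80, y=222, w=129, h=25)
violated soft preferences: 16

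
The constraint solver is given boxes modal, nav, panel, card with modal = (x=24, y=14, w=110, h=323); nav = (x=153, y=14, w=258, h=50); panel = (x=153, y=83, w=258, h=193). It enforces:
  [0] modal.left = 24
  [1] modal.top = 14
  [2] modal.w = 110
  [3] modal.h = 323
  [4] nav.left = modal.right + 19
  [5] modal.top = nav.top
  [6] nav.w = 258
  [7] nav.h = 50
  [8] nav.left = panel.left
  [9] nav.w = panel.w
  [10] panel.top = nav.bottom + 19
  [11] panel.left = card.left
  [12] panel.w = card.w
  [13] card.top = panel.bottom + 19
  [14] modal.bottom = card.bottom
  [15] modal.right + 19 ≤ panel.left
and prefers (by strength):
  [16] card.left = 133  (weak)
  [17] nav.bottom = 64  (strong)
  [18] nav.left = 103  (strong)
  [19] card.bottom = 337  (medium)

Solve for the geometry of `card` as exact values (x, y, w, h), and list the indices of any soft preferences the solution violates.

1. card.x = 153  [panel.left = card.left]
2. card.w = 258  [panel.w = card.w]
3. card.y = 295  [card.top = panel.bottom + 19]
4. card.h = 42  [modal.bottom = card.bottom]

card = (x=153, y=295, w=258, h=42)
violated soft preferences: 16, 18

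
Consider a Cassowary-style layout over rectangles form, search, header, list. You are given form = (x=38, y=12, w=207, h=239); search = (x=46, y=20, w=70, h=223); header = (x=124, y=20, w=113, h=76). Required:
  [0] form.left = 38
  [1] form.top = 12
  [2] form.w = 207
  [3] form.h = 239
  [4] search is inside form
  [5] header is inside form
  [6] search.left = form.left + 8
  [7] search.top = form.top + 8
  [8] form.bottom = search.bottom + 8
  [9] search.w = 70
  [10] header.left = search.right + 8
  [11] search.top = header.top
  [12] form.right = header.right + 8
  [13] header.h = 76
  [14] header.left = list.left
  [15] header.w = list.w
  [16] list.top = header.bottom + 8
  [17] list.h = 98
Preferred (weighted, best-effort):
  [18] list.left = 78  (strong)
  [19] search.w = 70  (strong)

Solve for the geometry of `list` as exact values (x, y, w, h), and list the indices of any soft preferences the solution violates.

1. list.x = 124  [header.left = list.left]
2. list.w = 113  [header.w = list.w]
3. list.y = 104  [list.top = header.bottom + 8]
4. list.h = 98  [list.h = 98]

list = (x=124, y=104, w=113, h=98)
violated soft preferences: 18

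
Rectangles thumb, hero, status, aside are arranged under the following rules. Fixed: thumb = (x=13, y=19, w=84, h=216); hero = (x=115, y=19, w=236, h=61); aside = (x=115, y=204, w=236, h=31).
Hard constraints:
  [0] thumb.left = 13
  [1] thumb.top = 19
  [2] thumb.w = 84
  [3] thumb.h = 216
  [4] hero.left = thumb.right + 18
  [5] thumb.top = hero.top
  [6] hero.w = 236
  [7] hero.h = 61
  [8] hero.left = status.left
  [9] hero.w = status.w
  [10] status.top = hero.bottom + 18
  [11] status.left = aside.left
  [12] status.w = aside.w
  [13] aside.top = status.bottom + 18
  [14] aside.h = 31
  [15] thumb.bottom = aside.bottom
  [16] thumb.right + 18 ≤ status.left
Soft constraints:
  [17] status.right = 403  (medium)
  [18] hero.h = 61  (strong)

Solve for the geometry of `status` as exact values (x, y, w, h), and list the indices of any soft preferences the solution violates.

status = (x=115, y=98, w=236, h=88)
violated soft preferences: 17

1. status.x = 115  [hero.left = status.left]
2. status.w = 236  [hero.w = status.w]
3. status.y = 98  [status.top = hero.bottom + 18]
4. status.h = 88  [aside.top = status.bottom + 18]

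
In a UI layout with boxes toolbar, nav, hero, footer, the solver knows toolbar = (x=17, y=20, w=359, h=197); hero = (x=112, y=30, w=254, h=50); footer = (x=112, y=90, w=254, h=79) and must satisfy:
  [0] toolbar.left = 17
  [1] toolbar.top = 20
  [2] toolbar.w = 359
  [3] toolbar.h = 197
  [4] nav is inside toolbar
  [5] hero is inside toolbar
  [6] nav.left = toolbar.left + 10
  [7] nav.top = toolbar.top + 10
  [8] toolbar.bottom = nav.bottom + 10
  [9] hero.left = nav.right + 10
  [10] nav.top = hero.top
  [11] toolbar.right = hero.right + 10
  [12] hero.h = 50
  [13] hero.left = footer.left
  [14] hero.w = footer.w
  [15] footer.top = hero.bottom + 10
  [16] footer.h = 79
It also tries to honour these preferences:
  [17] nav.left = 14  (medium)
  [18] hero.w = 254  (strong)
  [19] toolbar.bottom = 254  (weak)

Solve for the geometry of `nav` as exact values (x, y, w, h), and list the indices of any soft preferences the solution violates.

nav = (x=27, y=30, w=75, h=177)
violated soft preferences: 17, 19

1. nav.x = 27  [nav.left = toolbar.left + 10]
2. nav.y = 30  [nav.top = toolbar.top + 10]
3. nav.h = 177  [toolbar.bottom = nav.bottom + 10]
4. nav.w = 75  [hero.left = nav.right + 10]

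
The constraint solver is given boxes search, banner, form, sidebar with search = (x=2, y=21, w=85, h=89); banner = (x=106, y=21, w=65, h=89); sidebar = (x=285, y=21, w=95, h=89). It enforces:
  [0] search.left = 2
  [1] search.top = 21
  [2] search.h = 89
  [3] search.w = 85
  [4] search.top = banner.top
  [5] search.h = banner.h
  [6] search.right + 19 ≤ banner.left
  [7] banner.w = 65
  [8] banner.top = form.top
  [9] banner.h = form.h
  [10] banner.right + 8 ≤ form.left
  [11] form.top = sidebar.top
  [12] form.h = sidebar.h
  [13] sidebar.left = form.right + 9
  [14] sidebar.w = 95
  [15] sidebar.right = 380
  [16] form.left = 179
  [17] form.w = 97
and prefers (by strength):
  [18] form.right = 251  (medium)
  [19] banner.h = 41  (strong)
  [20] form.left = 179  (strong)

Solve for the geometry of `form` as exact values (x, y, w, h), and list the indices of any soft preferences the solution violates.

1. form.y = 21  [banner.top = form.top]
2. form.h = 89  [banner.h = form.h]
3. form.x = 179  [form.left = 179]
4. form.w = 97  [form.w = 97]

form = (x=179, y=21, w=97, h=89)
violated soft preferences: 18, 19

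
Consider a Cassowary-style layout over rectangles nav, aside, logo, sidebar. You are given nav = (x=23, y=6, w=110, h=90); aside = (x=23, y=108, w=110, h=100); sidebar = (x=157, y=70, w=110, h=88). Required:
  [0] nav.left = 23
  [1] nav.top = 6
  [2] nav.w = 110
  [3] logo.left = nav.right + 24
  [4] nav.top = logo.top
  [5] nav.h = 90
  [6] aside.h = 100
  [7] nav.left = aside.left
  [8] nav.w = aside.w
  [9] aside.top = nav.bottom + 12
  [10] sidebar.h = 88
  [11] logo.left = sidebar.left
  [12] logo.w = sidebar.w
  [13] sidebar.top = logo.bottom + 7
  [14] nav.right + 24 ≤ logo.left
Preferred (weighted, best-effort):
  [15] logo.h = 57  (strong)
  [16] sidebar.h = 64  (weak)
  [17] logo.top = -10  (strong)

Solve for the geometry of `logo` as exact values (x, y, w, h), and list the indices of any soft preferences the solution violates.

logo = (x=157, y=6, w=110, h=57)
violated soft preferences: 16, 17

1. logo.x = 157  [logo.left = nav.right + 24]
2. logo.y = 6  [nav.top = logo.top]
3. logo.w = 110  [logo.w = sidebar.w]
4. logo.h = 57  [sidebar.top = logo.bottom + 7]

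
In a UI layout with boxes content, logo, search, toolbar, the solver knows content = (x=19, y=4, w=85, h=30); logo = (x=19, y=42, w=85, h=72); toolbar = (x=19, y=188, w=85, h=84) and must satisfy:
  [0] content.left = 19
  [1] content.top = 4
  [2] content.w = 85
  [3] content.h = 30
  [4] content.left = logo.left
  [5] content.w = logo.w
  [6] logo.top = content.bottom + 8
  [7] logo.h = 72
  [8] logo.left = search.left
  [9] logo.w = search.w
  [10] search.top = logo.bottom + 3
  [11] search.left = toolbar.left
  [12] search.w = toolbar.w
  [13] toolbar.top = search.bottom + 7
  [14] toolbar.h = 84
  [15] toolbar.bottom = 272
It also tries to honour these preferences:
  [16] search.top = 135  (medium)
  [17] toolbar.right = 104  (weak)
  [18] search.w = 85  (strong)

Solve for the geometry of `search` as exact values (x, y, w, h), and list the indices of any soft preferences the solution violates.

1. search.x = 19  [logo.left = search.left]
2. search.w = 85  [logo.w = search.w]
3. search.y = 117  [search.top = logo.bottom + 3]
4. search.h = 64  [toolbar.top = search.bottom + 7]

search = (x=19, y=117, w=85, h=64)
violated soft preferences: 16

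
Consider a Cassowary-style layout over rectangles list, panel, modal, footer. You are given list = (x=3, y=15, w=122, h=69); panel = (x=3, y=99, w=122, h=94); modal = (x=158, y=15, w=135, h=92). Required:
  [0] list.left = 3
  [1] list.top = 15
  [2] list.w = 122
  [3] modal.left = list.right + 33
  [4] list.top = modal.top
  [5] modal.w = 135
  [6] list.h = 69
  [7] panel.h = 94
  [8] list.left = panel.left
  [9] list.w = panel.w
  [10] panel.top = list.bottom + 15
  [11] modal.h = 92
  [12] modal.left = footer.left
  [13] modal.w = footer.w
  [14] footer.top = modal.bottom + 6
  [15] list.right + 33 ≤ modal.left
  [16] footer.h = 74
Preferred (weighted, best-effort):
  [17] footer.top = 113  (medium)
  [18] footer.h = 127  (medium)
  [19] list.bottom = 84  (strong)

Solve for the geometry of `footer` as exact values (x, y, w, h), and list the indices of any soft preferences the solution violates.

1. footer.x = 158  [modal.left = footer.left]
2. footer.w = 135  [modal.w = footer.w]
3. footer.y = 113  [footer.top = modal.bottom + 6]
4. footer.h = 74  [footer.h = 74]

footer = (x=158, y=113, w=135, h=74)
violated soft preferences: 18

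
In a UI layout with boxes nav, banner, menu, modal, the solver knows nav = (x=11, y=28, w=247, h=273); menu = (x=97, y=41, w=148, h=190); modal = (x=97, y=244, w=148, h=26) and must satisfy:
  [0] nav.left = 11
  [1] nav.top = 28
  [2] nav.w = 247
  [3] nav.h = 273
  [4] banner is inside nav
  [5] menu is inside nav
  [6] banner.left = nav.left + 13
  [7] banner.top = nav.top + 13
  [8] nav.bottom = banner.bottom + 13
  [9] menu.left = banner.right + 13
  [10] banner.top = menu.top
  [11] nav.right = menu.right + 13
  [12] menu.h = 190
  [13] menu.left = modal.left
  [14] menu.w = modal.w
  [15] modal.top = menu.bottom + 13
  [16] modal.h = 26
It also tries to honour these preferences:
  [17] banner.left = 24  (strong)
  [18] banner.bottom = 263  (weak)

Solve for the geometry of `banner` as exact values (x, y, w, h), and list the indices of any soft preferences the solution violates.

banner = (x=24, y=41, w=60, h=247)
violated soft preferences: 18

1. banner.x = 24  [banner.left = nav.left + 13]
2. banner.y = 41  [banner.top = nav.top + 13]
3. banner.h = 247  [nav.bottom = banner.bottom + 13]
4. banner.w = 60  [menu.left = banner.right + 13]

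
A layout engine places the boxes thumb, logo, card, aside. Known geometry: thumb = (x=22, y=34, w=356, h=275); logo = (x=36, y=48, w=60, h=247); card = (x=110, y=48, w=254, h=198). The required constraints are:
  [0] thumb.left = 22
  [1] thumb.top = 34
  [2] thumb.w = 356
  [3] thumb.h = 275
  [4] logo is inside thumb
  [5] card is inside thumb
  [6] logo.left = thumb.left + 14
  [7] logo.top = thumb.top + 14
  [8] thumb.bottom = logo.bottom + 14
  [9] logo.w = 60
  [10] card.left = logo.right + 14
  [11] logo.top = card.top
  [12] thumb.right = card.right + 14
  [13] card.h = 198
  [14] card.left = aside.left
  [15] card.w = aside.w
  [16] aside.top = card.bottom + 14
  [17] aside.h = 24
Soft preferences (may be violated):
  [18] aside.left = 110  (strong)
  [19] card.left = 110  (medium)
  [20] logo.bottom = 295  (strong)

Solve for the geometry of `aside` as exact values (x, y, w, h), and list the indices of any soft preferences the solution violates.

1. aside.x = 110  [card.left = aside.left]
2. aside.w = 254  [card.w = aside.w]
3. aside.y = 260  [aside.top = card.bottom + 14]
4. aside.h = 24  [aside.h = 24]

aside = (x=110, y=260, w=254, h=24)
violated soft preferences: none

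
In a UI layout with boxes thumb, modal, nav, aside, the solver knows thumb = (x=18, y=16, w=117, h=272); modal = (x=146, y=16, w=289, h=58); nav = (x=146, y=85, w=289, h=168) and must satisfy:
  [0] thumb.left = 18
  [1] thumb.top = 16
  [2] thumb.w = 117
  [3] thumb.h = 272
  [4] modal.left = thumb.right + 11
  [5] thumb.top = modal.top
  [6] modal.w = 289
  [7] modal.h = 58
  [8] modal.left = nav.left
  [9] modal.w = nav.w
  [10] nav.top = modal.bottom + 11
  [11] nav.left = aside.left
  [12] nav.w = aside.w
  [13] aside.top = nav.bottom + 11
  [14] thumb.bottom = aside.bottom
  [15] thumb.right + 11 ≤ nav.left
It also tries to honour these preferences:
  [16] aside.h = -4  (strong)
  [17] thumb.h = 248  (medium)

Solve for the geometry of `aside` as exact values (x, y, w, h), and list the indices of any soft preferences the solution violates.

aside = (x=146, y=264, w=289, h=24)
violated soft preferences: 16, 17

1. aside.x = 146  [nav.left = aside.left]
2. aside.w = 289  [nav.w = aside.w]
3. aside.y = 264  [aside.top = nav.bottom + 11]
4. aside.h = 24  [thumb.bottom = aside.bottom]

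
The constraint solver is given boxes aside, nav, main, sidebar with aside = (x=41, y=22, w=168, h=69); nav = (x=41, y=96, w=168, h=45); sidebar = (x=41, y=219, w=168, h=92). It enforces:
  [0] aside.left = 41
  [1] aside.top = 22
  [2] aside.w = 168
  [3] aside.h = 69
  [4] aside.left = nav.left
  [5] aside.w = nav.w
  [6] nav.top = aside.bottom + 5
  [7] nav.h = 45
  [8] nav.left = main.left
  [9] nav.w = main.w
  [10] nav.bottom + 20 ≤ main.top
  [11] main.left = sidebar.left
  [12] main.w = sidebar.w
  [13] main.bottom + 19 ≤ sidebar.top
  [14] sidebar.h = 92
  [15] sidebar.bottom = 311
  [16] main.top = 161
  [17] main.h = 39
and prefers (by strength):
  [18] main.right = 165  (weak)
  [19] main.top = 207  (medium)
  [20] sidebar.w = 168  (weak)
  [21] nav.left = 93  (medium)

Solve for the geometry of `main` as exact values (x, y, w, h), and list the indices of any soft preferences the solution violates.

1. main.x = 41  [nav.left = main.left]
2. main.w = 168  [nav.w = main.w]
3. main.y = 161  [main.top = 161]
4. main.h = 39  [main.h = 39]

main = (x=41, y=161, w=168, h=39)
violated soft preferences: 18, 19, 21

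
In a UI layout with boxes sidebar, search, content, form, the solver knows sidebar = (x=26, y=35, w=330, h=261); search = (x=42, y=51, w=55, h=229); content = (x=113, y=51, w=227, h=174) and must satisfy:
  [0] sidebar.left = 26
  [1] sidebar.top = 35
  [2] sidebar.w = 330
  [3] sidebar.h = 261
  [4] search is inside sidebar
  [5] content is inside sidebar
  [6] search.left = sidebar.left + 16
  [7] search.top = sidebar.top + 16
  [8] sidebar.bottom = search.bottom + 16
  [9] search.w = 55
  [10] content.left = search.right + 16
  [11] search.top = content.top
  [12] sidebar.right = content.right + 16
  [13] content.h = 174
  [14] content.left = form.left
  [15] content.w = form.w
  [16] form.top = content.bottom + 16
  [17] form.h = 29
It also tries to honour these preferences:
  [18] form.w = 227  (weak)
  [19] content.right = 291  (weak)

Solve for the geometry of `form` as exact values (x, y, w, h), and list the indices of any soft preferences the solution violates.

form = (x=113, y=241, w=227, h=29)
violated soft preferences: 19

1. form.x = 113  [content.left = form.left]
2. form.w = 227  [content.w = form.w]
3. form.y = 241  [form.top = content.bottom + 16]
4. form.h = 29  [form.h = 29]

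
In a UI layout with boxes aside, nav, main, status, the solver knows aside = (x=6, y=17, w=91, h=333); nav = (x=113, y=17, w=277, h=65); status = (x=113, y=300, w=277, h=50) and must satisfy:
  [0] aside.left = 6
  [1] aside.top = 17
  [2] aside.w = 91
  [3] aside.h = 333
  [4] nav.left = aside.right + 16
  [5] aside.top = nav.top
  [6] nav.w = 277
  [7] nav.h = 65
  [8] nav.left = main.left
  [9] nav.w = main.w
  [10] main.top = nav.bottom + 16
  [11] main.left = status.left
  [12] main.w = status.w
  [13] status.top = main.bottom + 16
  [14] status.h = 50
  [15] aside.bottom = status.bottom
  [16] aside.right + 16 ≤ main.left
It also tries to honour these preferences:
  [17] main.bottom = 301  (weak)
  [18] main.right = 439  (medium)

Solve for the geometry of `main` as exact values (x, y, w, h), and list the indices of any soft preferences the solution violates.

1. main.x = 113  [nav.left = main.left]
2. main.w = 277  [nav.w = main.w]
3. main.y = 98  [main.top = nav.bottom + 16]
4. main.h = 186  [status.top = main.bottom + 16]

main = (x=113, y=98, w=277, h=186)
violated soft preferences: 17, 18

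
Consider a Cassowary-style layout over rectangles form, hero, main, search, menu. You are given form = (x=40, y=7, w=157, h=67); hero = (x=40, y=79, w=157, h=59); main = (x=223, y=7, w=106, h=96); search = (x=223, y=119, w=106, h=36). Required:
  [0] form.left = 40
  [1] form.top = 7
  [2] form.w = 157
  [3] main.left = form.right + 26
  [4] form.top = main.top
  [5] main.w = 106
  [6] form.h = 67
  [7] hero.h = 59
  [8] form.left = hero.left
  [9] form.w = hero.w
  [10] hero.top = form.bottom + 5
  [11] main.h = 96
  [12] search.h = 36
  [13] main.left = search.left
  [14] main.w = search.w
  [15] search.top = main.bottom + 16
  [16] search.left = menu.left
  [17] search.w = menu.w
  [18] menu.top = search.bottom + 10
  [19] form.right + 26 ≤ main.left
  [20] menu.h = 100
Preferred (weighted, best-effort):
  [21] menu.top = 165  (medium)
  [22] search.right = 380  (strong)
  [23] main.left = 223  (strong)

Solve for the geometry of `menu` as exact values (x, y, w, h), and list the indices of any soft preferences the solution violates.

1. menu.x = 223  [search.left = menu.left]
2. menu.w = 106  [search.w = menu.w]
3. menu.y = 165  [menu.top = search.bottom + 10]
4. menu.h = 100  [menu.h = 100]

menu = (x=223, y=165, w=106, h=100)
violated soft preferences: 22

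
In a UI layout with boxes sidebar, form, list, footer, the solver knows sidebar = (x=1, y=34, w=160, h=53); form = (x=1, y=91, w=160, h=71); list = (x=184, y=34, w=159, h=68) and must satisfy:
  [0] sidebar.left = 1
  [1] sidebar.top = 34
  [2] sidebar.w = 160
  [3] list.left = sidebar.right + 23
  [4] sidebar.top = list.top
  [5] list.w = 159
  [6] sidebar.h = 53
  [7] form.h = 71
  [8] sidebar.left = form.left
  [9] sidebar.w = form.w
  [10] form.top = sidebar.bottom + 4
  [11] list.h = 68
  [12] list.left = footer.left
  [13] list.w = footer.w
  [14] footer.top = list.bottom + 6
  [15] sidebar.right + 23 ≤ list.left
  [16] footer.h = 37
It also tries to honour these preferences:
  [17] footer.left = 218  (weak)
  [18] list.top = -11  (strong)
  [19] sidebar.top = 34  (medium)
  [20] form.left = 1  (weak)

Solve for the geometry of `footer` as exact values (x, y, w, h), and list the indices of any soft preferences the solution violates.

footer = (x=184, y=108, w=159, h=37)
violated soft preferences: 17, 18

1. footer.x = 184  [list.left = footer.left]
2. footer.w = 159  [list.w = footer.w]
3. footer.y = 108  [footer.top = list.bottom + 6]
4. footer.h = 37  [footer.h = 37]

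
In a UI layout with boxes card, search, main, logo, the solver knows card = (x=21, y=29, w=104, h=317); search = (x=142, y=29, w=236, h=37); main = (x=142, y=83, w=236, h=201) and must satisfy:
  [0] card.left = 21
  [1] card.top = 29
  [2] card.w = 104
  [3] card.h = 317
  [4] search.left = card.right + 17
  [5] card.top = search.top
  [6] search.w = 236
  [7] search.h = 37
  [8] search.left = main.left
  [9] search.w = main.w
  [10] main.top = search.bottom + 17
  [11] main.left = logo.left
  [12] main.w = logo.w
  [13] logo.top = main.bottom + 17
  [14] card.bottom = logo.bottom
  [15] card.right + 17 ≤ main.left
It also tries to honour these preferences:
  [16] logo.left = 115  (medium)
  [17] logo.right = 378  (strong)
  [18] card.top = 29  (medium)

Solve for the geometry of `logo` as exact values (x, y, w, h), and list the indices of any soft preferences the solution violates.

1. logo.x = 142  [main.left = logo.left]
2. logo.w = 236  [main.w = logo.w]
3. logo.y = 301  [logo.top = main.bottom + 17]
4. logo.h = 45  [card.bottom = logo.bottom]

logo = (x=142, y=301, w=236, h=45)
violated soft preferences: 16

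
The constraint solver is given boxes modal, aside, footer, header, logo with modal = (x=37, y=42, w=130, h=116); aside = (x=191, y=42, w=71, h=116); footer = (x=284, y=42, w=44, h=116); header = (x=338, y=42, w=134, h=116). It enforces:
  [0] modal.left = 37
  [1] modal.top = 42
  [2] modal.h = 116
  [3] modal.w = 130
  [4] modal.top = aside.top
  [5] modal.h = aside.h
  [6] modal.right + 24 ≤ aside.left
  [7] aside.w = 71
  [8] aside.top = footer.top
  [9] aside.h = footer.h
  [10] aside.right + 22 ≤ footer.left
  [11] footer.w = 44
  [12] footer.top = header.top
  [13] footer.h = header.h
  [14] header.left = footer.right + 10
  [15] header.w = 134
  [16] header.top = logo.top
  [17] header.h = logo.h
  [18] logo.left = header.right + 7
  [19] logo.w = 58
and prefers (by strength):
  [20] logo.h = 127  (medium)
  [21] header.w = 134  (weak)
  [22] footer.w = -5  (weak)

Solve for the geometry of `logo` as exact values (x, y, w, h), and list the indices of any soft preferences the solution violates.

1. logo.y = 42  [header.top = logo.top]
2. logo.h = 116  [header.h = logo.h]
3. logo.x = 479  [logo.left = header.right + 7]
4. logo.w = 58  [logo.w = 58]

logo = (x=479, y=42, w=58, h=116)
violated soft preferences: 20, 22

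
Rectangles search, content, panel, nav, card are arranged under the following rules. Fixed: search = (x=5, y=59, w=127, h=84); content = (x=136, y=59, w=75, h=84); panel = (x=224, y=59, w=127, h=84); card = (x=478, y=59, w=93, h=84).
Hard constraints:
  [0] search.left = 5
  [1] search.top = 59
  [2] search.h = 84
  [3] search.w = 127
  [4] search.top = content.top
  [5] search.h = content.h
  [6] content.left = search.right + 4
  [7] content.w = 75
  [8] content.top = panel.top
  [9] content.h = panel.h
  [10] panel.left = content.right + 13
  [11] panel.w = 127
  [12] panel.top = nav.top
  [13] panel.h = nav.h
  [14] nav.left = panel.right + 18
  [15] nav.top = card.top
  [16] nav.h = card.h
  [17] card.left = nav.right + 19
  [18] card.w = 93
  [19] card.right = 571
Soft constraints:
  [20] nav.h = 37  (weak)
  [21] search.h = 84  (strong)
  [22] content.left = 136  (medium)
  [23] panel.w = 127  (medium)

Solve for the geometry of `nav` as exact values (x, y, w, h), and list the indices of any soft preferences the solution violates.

1. nav.y = 59  [panel.top = nav.top]
2. nav.h = 84  [panel.h = nav.h]
3. nav.x = 369  [nav.left = panel.right + 18]
4. nav.w = 90  [card.left = nav.right + 19]

nav = (x=369, y=59, w=90, h=84)
violated soft preferences: 20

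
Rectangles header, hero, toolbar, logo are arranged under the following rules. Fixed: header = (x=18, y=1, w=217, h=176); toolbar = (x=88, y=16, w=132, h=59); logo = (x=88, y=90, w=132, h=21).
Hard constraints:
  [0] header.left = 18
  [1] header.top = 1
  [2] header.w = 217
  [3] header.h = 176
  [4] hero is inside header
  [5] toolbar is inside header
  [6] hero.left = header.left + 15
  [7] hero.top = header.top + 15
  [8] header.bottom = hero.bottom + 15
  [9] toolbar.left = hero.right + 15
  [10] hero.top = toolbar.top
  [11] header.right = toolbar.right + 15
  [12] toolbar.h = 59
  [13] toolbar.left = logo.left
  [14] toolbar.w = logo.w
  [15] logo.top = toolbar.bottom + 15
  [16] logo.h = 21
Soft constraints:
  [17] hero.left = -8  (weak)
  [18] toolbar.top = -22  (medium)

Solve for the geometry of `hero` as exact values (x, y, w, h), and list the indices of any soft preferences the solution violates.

hero = (x=33, y=16, w=40, h=146)
violated soft preferences: 17, 18

1. hero.x = 33  [hero.left = header.left + 15]
2. hero.y = 16  [hero.top = header.top + 15]
3. hero.h = 146  [header.bottom = hero.bottom + 15]
4. hero.w = 40  [toolbar.left = hero.right + 15]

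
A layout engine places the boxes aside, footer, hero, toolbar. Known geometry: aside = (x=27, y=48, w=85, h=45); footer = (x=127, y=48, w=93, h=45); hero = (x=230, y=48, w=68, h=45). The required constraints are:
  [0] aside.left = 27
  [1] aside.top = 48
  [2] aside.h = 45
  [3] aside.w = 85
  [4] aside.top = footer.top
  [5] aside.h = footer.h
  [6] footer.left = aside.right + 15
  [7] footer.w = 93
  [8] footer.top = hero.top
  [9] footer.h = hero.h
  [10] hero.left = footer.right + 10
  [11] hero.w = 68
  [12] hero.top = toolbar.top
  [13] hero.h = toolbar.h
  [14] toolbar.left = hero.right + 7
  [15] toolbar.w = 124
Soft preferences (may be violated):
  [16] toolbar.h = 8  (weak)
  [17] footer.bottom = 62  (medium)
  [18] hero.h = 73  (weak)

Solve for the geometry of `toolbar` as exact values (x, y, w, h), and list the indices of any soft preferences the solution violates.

1. toolbar.y = 48  [hero.top = toolbar.top]
2. toolbar.h = 45  [hero.h = toolbar.h]
3. toolbar.x = 305  [toolbar.left = hero.right + 7]
4. toolbar.w = 124  [toolbar.w = 124]

toolbar = (x=305, y=48, w=124, h=45)
violated soft preferences: 16, 17, 18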